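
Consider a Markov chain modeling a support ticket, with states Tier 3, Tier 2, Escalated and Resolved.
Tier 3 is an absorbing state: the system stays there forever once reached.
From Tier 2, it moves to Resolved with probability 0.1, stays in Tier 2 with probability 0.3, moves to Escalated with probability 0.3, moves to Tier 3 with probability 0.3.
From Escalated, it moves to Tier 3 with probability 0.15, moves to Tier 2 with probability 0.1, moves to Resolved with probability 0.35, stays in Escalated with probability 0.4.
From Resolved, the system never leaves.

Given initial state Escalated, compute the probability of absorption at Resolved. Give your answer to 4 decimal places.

0.6538

Let h(s) be the probability of absorption at Resolved starting from transient state s. Then h(Resolved) = 1 and h(Tier 3) = 0. By first-step analysis:
h(Tier 2) = 0.3·0 + 0.3·h(Tier 2) + 0.3·h(Escalated) + 0.1·1
h(Escalated) = 0.15·0 + 0.1·h(Tier 2) + 0.4·h(Escalated) + 0.35·1
Solving: h(Tier 2) = 0.4231, h(Escalated) = 0.6538.
Starting from Escalated, the probability is 0.6538.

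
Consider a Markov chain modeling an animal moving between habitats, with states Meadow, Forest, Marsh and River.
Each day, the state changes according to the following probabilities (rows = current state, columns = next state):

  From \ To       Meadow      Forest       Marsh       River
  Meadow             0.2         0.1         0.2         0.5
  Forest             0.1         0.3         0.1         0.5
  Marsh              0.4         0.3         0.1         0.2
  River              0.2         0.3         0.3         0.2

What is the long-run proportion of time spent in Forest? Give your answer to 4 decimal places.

Let the stationary distribution be π with π = πP and π_1 + π_2 + π_3 + π_4 = 1.
π_1 = 0.2·π_1 + 0.1·π_2 + 0.4·π_3 + 0.2·π_4
π_2 = 0.1·π_1 + 0.3·π_2 + 0.3·π_3 + 0.3·π_4
π_3 = 0.2·π_1 + 0.1·π_2 + 0.1·π_3 + 0.3·π_4
Solving with the normalization constraint gives π = (0.2121, 0.2576, 0.1894, 0.3409).
So the stationary probability of Forest is 0.2576.

0.2576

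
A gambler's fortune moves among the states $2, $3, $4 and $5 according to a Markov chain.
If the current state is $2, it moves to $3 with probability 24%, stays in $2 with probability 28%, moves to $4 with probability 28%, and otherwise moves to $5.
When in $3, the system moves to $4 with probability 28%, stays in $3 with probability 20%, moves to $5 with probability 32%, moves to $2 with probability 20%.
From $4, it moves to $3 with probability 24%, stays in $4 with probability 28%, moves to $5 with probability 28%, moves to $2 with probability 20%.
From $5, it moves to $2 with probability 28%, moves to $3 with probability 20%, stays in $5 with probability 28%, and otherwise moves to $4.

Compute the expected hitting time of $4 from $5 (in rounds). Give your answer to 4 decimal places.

Let t(s) be the expected number of rounds to first reach $4 from state s, with t($4) = 0. Conditioning on the first round:
t($2) = 1 + 0.28·t($2) + 0.24·t($3) + 0.2·t($5)
t($3) = 1 + 0.2·t($2) + 0.2·t($3) + 0.32·t($5)
t($5) = 1 + 0.28·t($2) + 0.2·t($3) + 0.28·t($5)
Solving: t($2) = 3.7017, t($3) = 3.7201, t($5) = 3.8618.
Expected rounds from $5 to $4: 3.8618.

3.8618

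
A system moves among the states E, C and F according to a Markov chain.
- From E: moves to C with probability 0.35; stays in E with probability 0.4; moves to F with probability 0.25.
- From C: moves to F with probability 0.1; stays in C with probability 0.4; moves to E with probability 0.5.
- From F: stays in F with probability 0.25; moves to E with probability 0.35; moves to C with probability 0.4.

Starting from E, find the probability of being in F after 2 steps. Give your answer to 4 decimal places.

Sum over the intermediate state after 1 step:
P = P(E→E)·P(E→F) + P(E→C)·P(C→F) + P(E→F)·P(F→F)
  = 0.4×0.25 + 0.35×0.1 + 0.25×0.25
  = 0.1000 + 0.0350 + 0.0625 = 0.1975

0.1975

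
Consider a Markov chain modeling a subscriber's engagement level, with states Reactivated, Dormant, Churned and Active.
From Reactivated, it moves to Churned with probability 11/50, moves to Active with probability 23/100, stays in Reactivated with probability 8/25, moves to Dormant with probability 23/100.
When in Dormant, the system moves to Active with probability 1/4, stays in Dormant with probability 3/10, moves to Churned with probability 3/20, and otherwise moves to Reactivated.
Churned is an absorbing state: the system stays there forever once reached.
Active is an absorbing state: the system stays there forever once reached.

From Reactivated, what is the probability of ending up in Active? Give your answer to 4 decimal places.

Let h(s) be the probability of absorption at Active starting from transient state s. Then h(Active) = 1 and h(Churned) = 0. By first-step analysis:
h(Reactivated) = 0.32·h(Reactivated) + 0.23·h(Dormant) + 0.22·0 + 0.23·1
h(Dormant) = 0.3·h(Reactivated) + 0.3·h(Dormant) + 0.15·0 + 0.25·1
Solving: h(Reactivated) = 0.5369, h(Dormant) = 0.5872.
Starting from Reactivated, the probability is 0.5369.

0.5369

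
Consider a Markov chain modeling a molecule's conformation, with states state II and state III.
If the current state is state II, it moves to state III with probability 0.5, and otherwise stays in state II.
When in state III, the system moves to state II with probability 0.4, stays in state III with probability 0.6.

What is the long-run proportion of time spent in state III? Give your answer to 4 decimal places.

Let the stationary distribution be π with π = πP and π_1 + π_2 = 1.
π_1 = 0.5·π_1 + 0.4·π_2
Solving with the normalization constraint gives π = (0.4444, 0.5556).
So the stationary probability of state III is 0.5556.

0.5556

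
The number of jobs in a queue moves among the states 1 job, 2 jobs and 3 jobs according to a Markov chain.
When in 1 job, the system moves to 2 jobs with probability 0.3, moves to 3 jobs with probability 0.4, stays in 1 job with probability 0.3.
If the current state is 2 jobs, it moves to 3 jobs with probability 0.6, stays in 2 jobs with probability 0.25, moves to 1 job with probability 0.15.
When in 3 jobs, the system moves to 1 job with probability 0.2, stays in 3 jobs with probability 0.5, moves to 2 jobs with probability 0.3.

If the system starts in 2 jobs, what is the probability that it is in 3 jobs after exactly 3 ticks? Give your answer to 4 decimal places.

Propagate the distribution vector 3 ticks from 2 jobs.
After 0 ticks: (0.0000, 1.0000, 0.0000)
After 1 tick: (0.1500, 0.2500, 0.6000)
After 2 ticks: (0.2025, 0.2875, 0.5100)
After 3 ticks: (0.2059, 0.2856, 0.5085)
P(in 3 jobs after 3 ticks) = 0.5085

0.5085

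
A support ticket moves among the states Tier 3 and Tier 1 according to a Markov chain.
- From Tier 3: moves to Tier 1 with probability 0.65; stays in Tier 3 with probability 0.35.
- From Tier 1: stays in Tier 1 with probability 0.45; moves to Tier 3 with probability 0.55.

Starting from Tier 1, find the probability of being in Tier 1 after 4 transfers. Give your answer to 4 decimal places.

0.5424

Propagate the distribution vector 4 transfers from Tier 1.
After 0 transfers: (0.0000, 1.0000)
After 1 transfer: (0.5500, 0.4500)
After 2 transfers: (0.4400, 0.5600)
After 3 transfers: (0.4620, 0.5380)
After 4 transfers: (0.4576, 0.5424)
P(in Tier 1 after 4 transfers) = 0.5424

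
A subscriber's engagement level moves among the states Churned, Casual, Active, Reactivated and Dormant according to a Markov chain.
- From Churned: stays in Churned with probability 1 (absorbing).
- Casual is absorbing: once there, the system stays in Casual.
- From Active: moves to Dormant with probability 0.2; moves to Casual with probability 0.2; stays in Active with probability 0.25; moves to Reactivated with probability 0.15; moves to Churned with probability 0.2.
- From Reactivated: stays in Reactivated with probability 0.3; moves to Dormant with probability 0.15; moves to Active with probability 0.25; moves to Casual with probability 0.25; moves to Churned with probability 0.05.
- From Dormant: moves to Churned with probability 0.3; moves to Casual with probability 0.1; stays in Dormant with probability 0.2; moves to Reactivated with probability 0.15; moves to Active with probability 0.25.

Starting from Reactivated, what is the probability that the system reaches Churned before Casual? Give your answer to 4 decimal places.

Let h(s) be the probability of absorption at Churned starting from transient state s. Then h(Churned) = 1 and h(Casual) = 0. By first-step analysis:
h(Active) = 0.2·1 + 0.2·0 + 0.25·h(Active) + 0.15·h(Reactivated) + 0.2·h(Dormant)
h(Reactivated) = 0.05·1 + 0.25·0 + 0.25·h(Active) + 0.3·h(Reactivated) + 0.15·h(Dormant)
h(Dormant) = 0.3·1 + 0.1·0 + 0.25·h(Active) + 0.15·h(Reactivated) + 0.2·h(Dormant)
Solving: h(Active) = 0.5038, h(Reactivated) = 0.3808, h(Dormant) = 0.6038.
Starting from Reactivated, the probability is 0.3808.

0.3808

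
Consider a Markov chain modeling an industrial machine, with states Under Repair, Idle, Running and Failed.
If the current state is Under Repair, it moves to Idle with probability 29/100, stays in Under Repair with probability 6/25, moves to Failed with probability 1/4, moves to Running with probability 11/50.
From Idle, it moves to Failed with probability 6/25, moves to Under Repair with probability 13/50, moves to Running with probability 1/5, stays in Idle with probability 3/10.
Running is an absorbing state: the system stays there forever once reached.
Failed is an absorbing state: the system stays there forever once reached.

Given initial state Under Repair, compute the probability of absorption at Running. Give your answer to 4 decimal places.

Let h(s) be the probability of absorption at Running starting from transient state s. Then h(Running) = 1 and h(Failed) = 0. By first-step analysis:
h(Under Repair) = 0.24·h(Under Repair) + 0.29·h(Idle) + 0.22·1 + 0.25·0
h(Idle) = 0.26·h(Under Repair) + 0.3·h(Idle) + 0.2·1 + 0.24·0
Solving: h(Under Repair) = 0.4643, h(Idle) = 0.4582.
Starting from Under Repair, the probability is 0.4643.

0.4643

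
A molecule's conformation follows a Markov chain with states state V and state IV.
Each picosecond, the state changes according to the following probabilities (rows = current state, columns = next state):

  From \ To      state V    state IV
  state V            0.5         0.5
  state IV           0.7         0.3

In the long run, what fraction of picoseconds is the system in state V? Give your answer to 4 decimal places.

Let the stationary distribution be π with π = πP and π_1 + π_2 = 1.
π_1 = 0.5·π_1 + 0.7·π_2
Solving with the normalization constraint gives π = (0.5833, 0.4167).
So the stationary probability of state V is 0.5833.

0.5833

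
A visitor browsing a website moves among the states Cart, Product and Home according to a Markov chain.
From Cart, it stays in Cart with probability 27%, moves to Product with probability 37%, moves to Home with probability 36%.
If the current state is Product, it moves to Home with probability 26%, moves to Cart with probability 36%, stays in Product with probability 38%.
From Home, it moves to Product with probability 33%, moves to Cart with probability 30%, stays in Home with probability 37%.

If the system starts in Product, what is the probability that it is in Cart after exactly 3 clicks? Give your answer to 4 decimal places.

0.3124

Propagate the distribution vector 3 clicks from Product.
After 0 clicks: (0.0000, 1.0000, 0.0000)
After 1 click: (0.3600, 0.3800, 0.2600)
After 2 clicks: (0.3120, 0.3634, 0.3246)
After 3 clicks: (0.3124, 0.3607, 0.3269)
P(in Cart after 3 clicks) = 0.3124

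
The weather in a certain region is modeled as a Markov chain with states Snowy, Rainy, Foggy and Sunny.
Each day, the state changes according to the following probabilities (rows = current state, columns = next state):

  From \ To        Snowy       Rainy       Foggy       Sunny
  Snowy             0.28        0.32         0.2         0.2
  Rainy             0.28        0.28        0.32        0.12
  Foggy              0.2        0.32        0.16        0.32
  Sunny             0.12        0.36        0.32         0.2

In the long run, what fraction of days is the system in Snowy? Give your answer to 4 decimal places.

Let the stationary distribution be π with π = πP and π_1 + π_2 + π_3 + π_4 = 1.
π_1 = 0.28·π_1 + 0.28·π_2 + 0.2·π_3 + 0.12·π_4
π_2 = 0.32·π_1 + 0.28·π_2 + 0.32·π_3 + 0.36·π_4
π_3 = 0.2·π_1 + 0.32·π_2 + 0.16·π_3 + 0.32·π_4
Solving with the normalization constraint gives π = (0.2270, 0.3156, 0.2524, 0.2050).
So the stationary probability of Snowy is 0.2270.

0.2270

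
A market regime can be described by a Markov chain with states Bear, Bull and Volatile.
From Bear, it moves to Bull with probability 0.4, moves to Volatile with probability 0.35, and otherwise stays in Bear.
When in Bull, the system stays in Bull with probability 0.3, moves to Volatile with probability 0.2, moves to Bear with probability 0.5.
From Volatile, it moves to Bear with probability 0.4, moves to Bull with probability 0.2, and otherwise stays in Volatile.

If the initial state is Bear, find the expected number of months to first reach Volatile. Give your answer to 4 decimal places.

3.3846

Let t(s) be the expected number of months to first reach Volatile from state s, with t(Volatile) = 0. Conditioning on the first month:
t(Bear) = 1 + 0.25·t(Bear) + 0.4·t(Bull)
t(Bull) = 1 + 0.5·t(Bear) + 0.3·t(Bull)
Solving: t(Bear) = 3.3846, t(Bull) = 3.8462.
Expected months from Bear to Volatile: 3.3846.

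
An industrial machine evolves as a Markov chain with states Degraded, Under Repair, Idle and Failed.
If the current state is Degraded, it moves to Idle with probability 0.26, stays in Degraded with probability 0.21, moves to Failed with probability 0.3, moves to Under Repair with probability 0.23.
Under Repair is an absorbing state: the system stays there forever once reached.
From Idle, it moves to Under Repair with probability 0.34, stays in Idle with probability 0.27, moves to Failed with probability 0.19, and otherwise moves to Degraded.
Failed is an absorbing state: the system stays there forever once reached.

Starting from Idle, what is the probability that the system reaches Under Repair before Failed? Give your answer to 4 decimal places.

0.5996

Let h(s) be the probability of absorption at Under Repair starting from transient state s. Then h(Under Repair) = 1 and h(Failed) = 0. By first-step analysis:
h(Degraded) = 0.21·h(Degraded) + 0.23·1 + 0.26·h(Idle) + 0.3·0
h(Idle) = 0.2·h(Degraded) + 0.34·1 + 0.27·h(Idle) + 0.19·0
Solving: h(Degraded) = 0.4885, h(Idle) = 0.5996.
Starting from Idle, the probability is 0.5996.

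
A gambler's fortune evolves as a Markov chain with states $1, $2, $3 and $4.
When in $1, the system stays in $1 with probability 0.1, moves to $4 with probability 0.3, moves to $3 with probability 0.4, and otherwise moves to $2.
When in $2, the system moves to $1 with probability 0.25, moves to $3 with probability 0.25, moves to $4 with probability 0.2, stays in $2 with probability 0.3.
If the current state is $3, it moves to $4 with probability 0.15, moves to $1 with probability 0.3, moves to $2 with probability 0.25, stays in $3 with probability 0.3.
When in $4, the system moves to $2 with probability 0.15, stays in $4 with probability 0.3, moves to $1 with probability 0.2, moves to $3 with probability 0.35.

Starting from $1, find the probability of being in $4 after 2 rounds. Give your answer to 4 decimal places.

0.2200

Propagate the distribution vector 2 rounds from $1.
After 0 rounds: (1.0000, 0.0000, 0.0000, 0.0000)
After 1 round: (0.1000, 0.2000, 0.4000, 0.3000)
After 2 rounds: (0.2400, 0.2250, 0.3150, 0.2200)
P(in $4 after 2 rounds) = 0.2200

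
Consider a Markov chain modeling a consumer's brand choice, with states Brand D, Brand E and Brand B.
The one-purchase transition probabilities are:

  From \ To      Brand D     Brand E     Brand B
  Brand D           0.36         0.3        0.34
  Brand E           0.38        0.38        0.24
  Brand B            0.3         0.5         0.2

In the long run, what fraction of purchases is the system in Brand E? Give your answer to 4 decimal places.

Let the stationary distribution be π with π = πP and π_1 + π_2 + π_3 = 1.
π_1 = 0.36·π_1 + 0.38·π_2 + 0.3·π_3
π_2 = 0.3·π_1 + 0.38·π_2 + 0.5·π_3
Solving with the normalization constraint gives π = (0.3518, 0.3836, 0.2646).
So the stationary probability of Brand E is 0.3836.

0.3836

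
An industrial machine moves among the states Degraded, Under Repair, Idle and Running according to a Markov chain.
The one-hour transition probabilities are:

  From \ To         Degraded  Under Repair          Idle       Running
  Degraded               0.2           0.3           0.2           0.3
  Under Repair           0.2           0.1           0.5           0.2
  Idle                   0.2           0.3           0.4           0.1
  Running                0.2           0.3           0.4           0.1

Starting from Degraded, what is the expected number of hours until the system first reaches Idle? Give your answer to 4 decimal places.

3.1169

Let t(s) be the expected number of hours to first reach Idle from state s, with t(Idle) = 0. Conditioning on the first hour:
t(Degraded) = 1 + 0.2·t(Degraded) + 0.3·t(Under Repair) + 0.3·t(Running)
t(Under Repair) = 1 + 0.2·t(Degraded) + 0.1·t(Under Repair) + 0.2·t(Running)
t(Running) = 1 + 0.2·t(Degraded) + 0.3·t(Under Repair) + 0.1·t(Running)
Solving: t(Degraded) = 3.1169, t(Under Repair) = 2.3810, t(Running) = 2.5974.
Expected hours from Degraded to Idle: 3.1169.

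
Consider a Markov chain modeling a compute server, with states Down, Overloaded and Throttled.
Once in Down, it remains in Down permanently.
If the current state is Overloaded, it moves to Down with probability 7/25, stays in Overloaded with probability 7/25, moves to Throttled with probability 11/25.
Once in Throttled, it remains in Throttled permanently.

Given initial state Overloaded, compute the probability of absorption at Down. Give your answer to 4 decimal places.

0.3889

Let h(s) be the probability of absorption at Down starting from transient state s. Then h(Down) = 1 and h(Throttled) = 0. By first-step analysis:
h(Overloaded) = 0.28·1 + 0.28·h(Overloaded) + 0.44·0
Solving: h(Overloaded) = 0.3889.
Starting from Overloaded, the probability is 0.3889.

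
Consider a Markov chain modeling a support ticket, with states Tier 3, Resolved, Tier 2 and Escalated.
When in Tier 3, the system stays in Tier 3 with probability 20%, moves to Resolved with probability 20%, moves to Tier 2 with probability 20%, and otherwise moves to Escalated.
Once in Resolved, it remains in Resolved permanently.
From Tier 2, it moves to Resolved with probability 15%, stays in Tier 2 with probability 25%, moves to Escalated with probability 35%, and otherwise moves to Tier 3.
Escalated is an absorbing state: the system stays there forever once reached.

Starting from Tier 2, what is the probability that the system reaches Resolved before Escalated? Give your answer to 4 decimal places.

0.3091

Let h(s) be the probability of absorption at Resolved starting from transient state s. Then h(Resolved) = 1 and h(Escalated) = 0. By first-step analysis:
h(Tier 3) = 0.2·h(Tier 3) + 0.2·1 + 0.2·h(Tier 2) + 0.4·0
h(Tier 2) = 0.25·h(Tier 3) + 0.15·1 + 0.25·h(Tier 2) + 0.35·0
Solving: h(Tier 3) = 0.3273, h(Tier 2) = 0.3091.
Starting from Tier 2, the probability is 0.3091.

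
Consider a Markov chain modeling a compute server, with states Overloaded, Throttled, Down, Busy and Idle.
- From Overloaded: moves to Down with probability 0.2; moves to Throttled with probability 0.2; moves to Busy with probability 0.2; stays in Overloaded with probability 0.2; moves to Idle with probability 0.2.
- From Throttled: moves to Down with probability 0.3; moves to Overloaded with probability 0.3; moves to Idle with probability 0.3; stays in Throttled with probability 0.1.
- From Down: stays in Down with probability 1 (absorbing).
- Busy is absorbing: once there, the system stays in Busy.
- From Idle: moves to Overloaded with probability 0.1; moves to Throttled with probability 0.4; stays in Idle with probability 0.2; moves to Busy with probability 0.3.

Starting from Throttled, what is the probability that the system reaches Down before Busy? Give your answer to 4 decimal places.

Let h(s) be the probability of absorption at Down starting from transient state s. Then h(Down) = 1 and h(Busy) = 0. By first-step analysis:
h(Overloaded) = 0.2·h(Overloaded) + 0.2·h(Throttled) + 0.2·1 + 0.2·0 + 0.2·h(Idle)
h(Throttled) = 0.3·h(Overloaded) + 0.1·h(Throttled) + 0.3·1 + 0.3·h(Idle)
h(Idle) = 0.1·h(Overloaded) + 0.4·h(Throttled) + 0.3·0 + 0.2·h(Idle)
Solving: h(Overloaded) = 0.5000, h(Throttled) = 0.6250, h(Idle) = 0.3750.
Starting from Throttled, the probability is 0.6250.

0.6250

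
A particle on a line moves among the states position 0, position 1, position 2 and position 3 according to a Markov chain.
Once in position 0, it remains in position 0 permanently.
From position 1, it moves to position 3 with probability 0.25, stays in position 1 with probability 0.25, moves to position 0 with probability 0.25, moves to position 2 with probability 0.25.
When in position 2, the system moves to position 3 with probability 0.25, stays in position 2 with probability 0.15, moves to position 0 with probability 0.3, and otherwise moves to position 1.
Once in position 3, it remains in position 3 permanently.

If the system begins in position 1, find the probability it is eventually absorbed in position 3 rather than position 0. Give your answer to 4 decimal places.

Let h(s) be the probability of absorption at position 3 starting from transient state s. Then h(position 3) = 1 and h(position 0) = 0. By first-step analysis:
h(position 1) = 0.25·0 + 0.25·h(position 1) + 0.25·h(position 2) + 0.25·1
h(position 2) = 0.3·0 + 0.3·h(position 1) + 0.15·h(position 2) + 0.25·1
Solving: h(position 1) = 0.4889, h(position 2) = 0.4667.
Starting from position 1, the probability is 0.4889.

0.4889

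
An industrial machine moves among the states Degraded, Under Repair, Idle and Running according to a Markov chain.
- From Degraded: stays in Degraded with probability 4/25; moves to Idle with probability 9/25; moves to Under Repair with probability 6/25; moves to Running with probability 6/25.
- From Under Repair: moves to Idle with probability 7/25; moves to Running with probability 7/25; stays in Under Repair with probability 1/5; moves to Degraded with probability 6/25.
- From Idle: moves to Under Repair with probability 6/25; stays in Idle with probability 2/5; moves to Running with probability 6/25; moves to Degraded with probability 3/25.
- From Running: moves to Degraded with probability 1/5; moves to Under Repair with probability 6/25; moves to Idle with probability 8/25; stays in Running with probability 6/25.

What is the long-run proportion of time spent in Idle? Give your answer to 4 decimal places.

0.3454

Let the stationary distribution be π with π = πP and π_1 + π_2 + π_3 + π_4 = 1.
π_1 = 0.16·π_1 + 0.24·π_2 + 0.12·π_3 + 0.2·π_4
π_2 = 0.24·π_1 + 0.2·π_2 + 0.24·π_3 + 0.24·π_4
π_3 = 0.36·π_1 + 0.28·π_2 + 0.4·π_3 + 0.32·π_4
Solving with the normalization constraint gives π = (0.1746, 0.2308, 0.3454, 0.2492).
So the stationary probability of Idle is 0.3454.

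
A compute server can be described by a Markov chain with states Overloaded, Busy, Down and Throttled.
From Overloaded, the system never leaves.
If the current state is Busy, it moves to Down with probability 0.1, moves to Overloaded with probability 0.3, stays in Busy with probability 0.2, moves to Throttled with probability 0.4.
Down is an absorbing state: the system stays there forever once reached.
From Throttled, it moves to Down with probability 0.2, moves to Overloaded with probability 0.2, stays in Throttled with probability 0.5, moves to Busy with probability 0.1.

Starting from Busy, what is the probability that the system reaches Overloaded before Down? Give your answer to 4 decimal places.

Let h(s) be the probability of absorption at Overloaded starting from transient state s. Then h(Overloaded) = 1 and h(Down) = 0. By first-step analysis:
h(Busy) = 0.3·1 + 0.2·h(Busy) + 0.1·0 + 0.4·h(Throttled)
h(Throttled) = 0.2·1 + 0.1·h(Busy) + 0.2·0 + 0.5·h(Throttled)
Solving: h(Busy) = 0.6389, h(Throttled) = 0.5278.
Starting from Busy, the probability is 0.6389.

0.6389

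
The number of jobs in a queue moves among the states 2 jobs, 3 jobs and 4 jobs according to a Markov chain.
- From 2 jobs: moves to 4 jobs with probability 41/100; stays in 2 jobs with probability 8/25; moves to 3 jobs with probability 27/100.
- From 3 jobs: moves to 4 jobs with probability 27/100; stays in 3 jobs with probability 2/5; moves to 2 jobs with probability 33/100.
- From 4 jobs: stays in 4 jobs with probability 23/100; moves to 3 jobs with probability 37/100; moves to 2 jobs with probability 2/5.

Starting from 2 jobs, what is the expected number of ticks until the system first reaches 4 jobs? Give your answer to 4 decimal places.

2.7281

Let t(s) be the expected number of ticks to first reach 4 jobs from state s, with t(4 jobs) = 0. Conditioning on the first tick:
t(2 jobs) = 1 + 0.32·t(2 jobs) + 0.27·t(3 jobs)
t(3 jobs) = 1 + 0.33·t(2 jobs) + 0.4·t(3 jobs)
Solving: t(2 jobs) = 2.7281, t(3 jobs) = 3.1671.
Expected ticks from 2 jobs to 4 jobs: 2.7281.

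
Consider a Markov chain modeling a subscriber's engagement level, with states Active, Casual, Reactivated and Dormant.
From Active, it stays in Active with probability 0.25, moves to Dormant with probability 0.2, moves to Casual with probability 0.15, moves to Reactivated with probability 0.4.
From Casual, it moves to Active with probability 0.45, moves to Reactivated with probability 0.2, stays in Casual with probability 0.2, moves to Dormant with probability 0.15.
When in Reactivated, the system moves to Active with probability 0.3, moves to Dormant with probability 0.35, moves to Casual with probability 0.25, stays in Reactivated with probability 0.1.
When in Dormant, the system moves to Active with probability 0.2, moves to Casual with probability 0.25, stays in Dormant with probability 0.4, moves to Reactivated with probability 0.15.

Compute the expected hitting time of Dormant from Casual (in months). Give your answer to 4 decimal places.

4.6272

Let t(s) be the expected number of months to first reach Dormant from state s, with t(Dormant) = 0. Conditioning on the first month:
t(Active) = 1 + 0.25·t(Active) + 0.15·t(Casual) + 0.4·t(Reactivated)
t(Casual) = 1 + 0.45·t(Active) + 0.2·t(Casual) + 0.2·t(Reactivated)
t(Reactivated) = 1 + 0.3·t(Active) + 0.25·t(Casual) + 0.1·t(Reactivated)
Solving: t(Active) = 4.3016, t(Casual) = 4.6272, t(Reactivated) = 3.8303.
Expected months from Casual to Dormant: 4.6272.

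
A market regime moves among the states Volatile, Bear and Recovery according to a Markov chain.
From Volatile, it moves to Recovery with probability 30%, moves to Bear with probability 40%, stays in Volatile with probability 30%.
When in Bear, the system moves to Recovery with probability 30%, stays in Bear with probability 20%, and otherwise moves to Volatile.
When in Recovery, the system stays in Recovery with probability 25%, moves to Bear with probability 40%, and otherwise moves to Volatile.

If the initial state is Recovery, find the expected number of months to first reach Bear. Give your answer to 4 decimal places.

Let t(s) be the expected number of months to first reach Bear from state s, with t(Bear) = 0. Conditioning on the first month:
t(Volatile) = 1 + 0.3·t(Volatile) + 0.3·t(Recovery)
t(Recovery) = 1 + 0.35·t(Volatile) + 0.25·t(Recovery)
Solving: t(Volatile) = 2.5000, t(Recovery) = 2.5000.
Expected months from Recovery to Bear: 2.5000.

2.5000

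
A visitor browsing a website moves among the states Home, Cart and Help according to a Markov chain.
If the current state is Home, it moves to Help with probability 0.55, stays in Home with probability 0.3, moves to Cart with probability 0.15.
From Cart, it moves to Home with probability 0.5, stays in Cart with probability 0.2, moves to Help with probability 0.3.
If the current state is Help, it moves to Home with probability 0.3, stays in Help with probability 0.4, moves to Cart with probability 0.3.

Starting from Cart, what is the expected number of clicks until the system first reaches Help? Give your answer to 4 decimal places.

Let t(s) be the expected number of clicks to first reach Help from state s, with t(Help) = 0. Conditioning on the first click:
t(Home) = 1 + 0.3·t(Home) + 0.15·t(Cart)
t(Cart) = 1 + 0.5·t(Home) + 0.2·t(Cart)
Solving: t(Home) = 1.9588, t(Cart) = 2.4742.
Expected clicks from Cart to Help: 2.4742.

2.4742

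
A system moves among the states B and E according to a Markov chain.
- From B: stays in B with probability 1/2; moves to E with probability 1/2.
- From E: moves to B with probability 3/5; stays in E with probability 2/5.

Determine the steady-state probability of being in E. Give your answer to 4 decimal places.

0.4545

Let the stationary distribution be π with π = πP and π_1 + π_2 = 1.
π_1 = 0.5·π_1 + 0.6·π_2
Solving with the normalization constraint gives π = (0.5455, 0.4545).
So the stationary probability of E is 0.4545.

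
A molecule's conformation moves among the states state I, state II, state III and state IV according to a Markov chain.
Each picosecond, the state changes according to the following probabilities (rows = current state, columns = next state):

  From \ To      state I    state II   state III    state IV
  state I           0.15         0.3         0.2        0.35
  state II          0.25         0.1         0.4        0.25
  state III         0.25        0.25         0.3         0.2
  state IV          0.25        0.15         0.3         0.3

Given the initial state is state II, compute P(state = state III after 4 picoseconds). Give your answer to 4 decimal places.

0.2974

Propagate the distribution vector 4 picoseconds from state II.
After 0 picoseconds: (0.0000, 1.0000, 0.0000, 0.0000)
After 1 picosecond: (0.2500, 0.1000, 0.4000, 0.2500)
After 2 picoseconds: (0.2250, 0.2225, 0.2850, 0.2675)
After 3 picoseconds: (0.2275, 0.2011, 0.2998, 0.2716)
After 4 picoseconds: (0.2273, 0.2040, 0.2974, 0.2713)
P(in state III after 4 picoseconds) = 0.2974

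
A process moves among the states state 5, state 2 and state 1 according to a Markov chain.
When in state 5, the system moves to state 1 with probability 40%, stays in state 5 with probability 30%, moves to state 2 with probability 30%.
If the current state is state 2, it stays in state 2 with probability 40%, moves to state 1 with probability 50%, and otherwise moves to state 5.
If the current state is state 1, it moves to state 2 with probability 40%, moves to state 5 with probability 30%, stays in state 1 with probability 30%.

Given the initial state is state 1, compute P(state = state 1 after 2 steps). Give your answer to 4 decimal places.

0.4100

Sum over the intermediate state after 1 step:
P = P(state 1→state 5)·P(state 5→state 1) + P(state 1→state 2)·P(state 2→state 1) + P(state 1→state 1)·P(state 1→state 1)
  = 0.3×0.4 + 0.4×0.5 + 0.3×0.3
  = 0.1200 + 0.2000 + 0.0900 = 0.4100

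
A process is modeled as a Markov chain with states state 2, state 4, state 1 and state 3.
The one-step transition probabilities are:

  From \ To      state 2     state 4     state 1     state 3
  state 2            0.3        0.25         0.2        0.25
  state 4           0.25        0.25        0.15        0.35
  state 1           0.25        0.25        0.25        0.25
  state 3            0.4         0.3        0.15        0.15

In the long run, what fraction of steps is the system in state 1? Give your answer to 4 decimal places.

0.1835

Let the stationary distribution be π with π = πP and π_1 + π_2 + π_3 + π_4 = 1.
π_1 = 0.3·π_1 + 0.25·π_2 + 0.25·π_3 + 0.4·π_4
π_2 = 0.25·π_1 + 0.25·π_2 + 0.25·π_3 + 0.3·π_4
π_3 = 0.2·π_1 + 0.15·π_2 + 0.25·π_3 + 0.15·π_4
Solving with the normalization constraint gives π = (0.3028, 0.2626, 0.1835, 0.2511).
So the stationary probability of state 1 is 0.1835.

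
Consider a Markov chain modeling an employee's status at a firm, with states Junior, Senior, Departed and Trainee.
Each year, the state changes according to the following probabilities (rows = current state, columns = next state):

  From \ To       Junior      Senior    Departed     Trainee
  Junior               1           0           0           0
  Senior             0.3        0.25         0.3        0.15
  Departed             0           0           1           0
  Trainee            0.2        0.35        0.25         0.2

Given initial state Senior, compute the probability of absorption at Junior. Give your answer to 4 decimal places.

0.4932

Let h(s) be the probability of absorption at Junior starting from transient state s. Then h(Junior) = 1 and h(Departed) = 0. By first-step analysis:
h(Senior) = 0.3·1 + 0.25·h(Senior) + 0.3·0 + 0.15·h(Trainee)
h(Trainee) = 0.2·1 + 0.35·h(Senior) + 0.25·0 + 0.2·h(Trainee)
Solving: h(Senior) = 0.4932, h(Trainee) = 0.4658.
Starting from Senior, the probability is 0.4932.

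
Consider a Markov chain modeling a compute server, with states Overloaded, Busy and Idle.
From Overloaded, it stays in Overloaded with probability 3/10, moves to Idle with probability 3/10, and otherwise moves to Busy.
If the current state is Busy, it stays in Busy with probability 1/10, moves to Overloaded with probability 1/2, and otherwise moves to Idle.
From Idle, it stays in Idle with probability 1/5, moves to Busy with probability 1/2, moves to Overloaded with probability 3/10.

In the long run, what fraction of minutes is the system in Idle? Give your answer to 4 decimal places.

Let the stationary distribution be π with π = πP and π_1 + π_2 + π_3 = 1.
π_1 = 0.3·π_1 + 0.5·π_2 + 0.3·π_3
π_2 = 0.4·π_1 + 0.1·π_2 + 0.5·π_3
Solving with the normalization constraint gives π = (0.3662, 0.3310, 0.3028).
So the stationary probability of Idle is 0.3028.

0.3028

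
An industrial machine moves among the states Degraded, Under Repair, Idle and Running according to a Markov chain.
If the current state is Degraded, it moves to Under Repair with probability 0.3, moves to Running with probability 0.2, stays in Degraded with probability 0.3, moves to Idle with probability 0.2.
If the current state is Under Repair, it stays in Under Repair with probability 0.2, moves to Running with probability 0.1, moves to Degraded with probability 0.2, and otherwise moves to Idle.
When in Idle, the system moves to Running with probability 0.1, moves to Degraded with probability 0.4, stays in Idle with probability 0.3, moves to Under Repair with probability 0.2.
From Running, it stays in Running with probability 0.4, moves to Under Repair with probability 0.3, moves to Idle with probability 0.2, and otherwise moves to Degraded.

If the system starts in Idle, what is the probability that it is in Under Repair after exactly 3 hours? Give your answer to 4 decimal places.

Propagate the distribution vector 3 hours from Idle.
After 0 hours: (0.0000, 0.0000, 1.0000, 0.0000)
After 1 hour: (0.4000, 0.2000, 0.3000, 0.1000)
After 2 hours: (0.2900, 0.2500, 0.2900, 0.1700)
After 3 hours: (0.2700, 0.2460, 0.3040, 0.1800)
P(in Under Repair after 3 hours) = 0.2460

0.2460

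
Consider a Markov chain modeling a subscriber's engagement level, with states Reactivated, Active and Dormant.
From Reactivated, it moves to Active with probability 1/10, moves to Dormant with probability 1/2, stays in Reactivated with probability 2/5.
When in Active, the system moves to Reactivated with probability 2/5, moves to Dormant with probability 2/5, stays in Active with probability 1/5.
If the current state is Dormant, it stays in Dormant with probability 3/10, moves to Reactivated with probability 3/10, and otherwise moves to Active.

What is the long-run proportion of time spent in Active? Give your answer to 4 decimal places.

0.2432

Let the stationary distribution be π with π = πP and π_1 + π_2 + π_3 = 1.
π_1 = 0.4·π_1 + 0.4·π_2 + 0.3·π_3
π_2 = 0.1·π_1 + 0.2·π_2 + 0.4·π_3
Solving with the normalization constraint gives π = (0.3604, 0.2432, 0.3964).
So the stationary probability of Active is 0.2432.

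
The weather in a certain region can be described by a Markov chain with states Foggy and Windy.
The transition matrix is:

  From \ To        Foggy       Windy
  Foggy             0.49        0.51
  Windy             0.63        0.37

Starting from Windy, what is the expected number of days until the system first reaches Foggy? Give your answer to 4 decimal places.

Let t(s) be the expected number of days to first reach Foggy from state s, with t(Foggy) = 0. Conditioning on the first day:
t(Windy) = 1 + 0.37·t(Windy)
Solving: t(Windy) = 1.5873.
Expected days from Windy to Foggy: 1.5873.

1.5873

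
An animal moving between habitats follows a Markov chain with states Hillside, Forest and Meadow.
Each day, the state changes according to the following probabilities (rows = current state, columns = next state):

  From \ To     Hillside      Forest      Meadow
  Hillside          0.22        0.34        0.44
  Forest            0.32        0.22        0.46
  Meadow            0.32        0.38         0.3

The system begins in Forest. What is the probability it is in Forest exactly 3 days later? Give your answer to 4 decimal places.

0.3154

Propagate the distribution vector 3 days from Forest.
After 0 days: (0.0000, 1.0000, 0.0000)
After 1 day: (0.3200, 0.2200, 0.4600)
After 2 days: (0.2880, 0.3320, 0.3800)
After 3 days: (0.2912, 0.3154, 0.3934)
P(in Forest after 3 days) = 0.3154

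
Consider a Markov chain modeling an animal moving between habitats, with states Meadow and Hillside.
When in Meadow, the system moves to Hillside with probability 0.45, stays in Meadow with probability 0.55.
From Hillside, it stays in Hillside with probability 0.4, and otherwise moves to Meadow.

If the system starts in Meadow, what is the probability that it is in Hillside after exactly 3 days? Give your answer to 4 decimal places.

Propagate the distribution vector 3 days from Meadow.
After 0 days: (1.0000, 0.0000)
After 1 day: (0.5500, 0.4500)
After 2 days: (0.5725, 0.4275)
After 3 days: (0.5714, 0.4286)
P(in Hillside after 3 days) = 0.4286

0.4286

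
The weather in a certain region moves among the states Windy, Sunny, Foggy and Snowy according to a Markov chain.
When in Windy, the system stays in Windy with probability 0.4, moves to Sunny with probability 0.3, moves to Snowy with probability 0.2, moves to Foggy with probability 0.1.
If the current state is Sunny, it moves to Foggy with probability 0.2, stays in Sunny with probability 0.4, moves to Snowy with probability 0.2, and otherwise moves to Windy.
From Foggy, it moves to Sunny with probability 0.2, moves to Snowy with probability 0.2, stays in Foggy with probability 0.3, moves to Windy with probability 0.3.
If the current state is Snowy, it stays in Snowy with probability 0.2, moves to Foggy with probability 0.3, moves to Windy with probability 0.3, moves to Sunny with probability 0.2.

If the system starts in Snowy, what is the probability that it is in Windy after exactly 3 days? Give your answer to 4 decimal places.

0.3040

Propagate the distribution vector 3 days from Snowy.
After 0 days: (0.0000, 0.0000, 0.0000, 1.0000)
After 1 day: (0.3000, 0.2000, 0.3000, 0.2000)
After 2 days: (0.3100, 0.2700, 0.2200, 0.2000)
After 3 days: (0.3040, 0.2850, 0.2110, 0.2000)
P(in Windy after 3 days) = 0.3040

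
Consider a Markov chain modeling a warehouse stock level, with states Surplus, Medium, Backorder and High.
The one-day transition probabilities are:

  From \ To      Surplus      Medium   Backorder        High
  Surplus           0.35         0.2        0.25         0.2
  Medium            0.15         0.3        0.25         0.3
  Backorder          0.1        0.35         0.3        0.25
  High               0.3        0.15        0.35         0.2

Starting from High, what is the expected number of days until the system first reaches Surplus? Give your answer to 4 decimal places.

4.9829

Let t(s) be the expected number of days to first reach Surplus from state s, with t(Surplus) = 0. Conditioning on the first day:
t(Medium) = 1 + 0.3·t(Medium) + 0.25·t(Backorder) + 0.3·t(High)
t(Backorder) = 1 + 0.35·t(Medium) + 0.3·t(Backorder) + 0.25·t(High)
t(High) = 1 + 0.15·t(Medium) + 0.35·t(Backorder) + 0.2·t(High)
Solving: t(Medium) = 5.7338, t(Backorder) = 6.0751, t(High) = 4.9829.
Expected days from High to Surplus: 4.9829.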